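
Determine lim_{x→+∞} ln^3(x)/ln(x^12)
This is an ∞/∞ indeterminate form as x → +∞.
Write ln(x^12) = 12·ln(x), reducing the quotient to ln^2(x)/12 → ∞.
Limit = ∞.

Final answer: ∞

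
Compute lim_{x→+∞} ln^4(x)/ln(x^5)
This is an ∞/∞ indeterminate form as x → +∞.
Write ln(x^5) = 5·ln(x), reducing the quotient to ln^3(x)/5 → ∞.
Limit = ∞.

Final answer: ∞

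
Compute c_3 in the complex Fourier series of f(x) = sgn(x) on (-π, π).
Compute the real Fourier coefficients first: a_3 = 0, b_3 = 4/(3·π).
Then c_3 = (a_3 − i·b_3)/2 = -2·i/(3·π).

Final answer: -2·i/(3·π)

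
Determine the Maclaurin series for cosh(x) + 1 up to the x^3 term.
x^2/2 + 2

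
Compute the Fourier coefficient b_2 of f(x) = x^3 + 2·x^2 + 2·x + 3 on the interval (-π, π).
b_2 = (1/π) ∫_{-π}^{π} f(x)·sin(2x) dx.
Evaluate the integral (use parity and integration by parts as needed): b_2 = -π^2 - 1/2.

Final answer: -π^2 - 1/2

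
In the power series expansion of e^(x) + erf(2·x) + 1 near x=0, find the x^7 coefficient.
Expand to order 7: e^(x) + erf(2·x) + 1 = x^7·(1/5040 - 128/(21·√(π))) + x^6/720 + x^5·(1/120 + 32/(5·√(π))) + x^4/24 + x^3·(1/6 - 16/(3·√(π))) + x^2/2 + x·(1 + 4/√(π)) + 2 + O(x^8).
The coefficient of x^7 is 1/5040 - 128/(21·√(π)).

Final answer: 1/5040 - 128/(21·√(π))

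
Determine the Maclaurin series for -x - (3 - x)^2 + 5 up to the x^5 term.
-x^2 + 5·x - 4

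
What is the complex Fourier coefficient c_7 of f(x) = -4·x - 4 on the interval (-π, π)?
Compute the real Fourier coefficients first: a_7 = 0, b_7 = -8/7.
Then c_7 = (a_7 − i·b_7)/2 = 4·i/7.

Final answer: 4·i/7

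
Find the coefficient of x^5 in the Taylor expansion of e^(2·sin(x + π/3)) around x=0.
Expand to order 5: e^(2·sin(x + π/3)) = x^5·(√(3)·e^(√(3))/24 + 37·e^(√(3))/120) + x^4·(-5·√(3)·e^(√(3))/24 + e^(√(3))/4) - √(3)·x^3·e^(√(3))/2 + x^2·(-√(3)·e^(√(3))/2 + e^(√(3))/2) + x·e^(√(3)) + e^(√(3)) + O(x^6).
The coefficient of x^5 is √(3)·e^(√(3))/24 + 37·e^(√(3))/120.

Final answer: √(3)·e^(√(3))/24 + 37·e^(√(3))/120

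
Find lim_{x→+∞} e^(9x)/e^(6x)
This is an ∞/∞ indeterminate form as x → +∞.
Rewrite e^(9x)/e^(6x) = e^((9−6)x) = e^(3x); the exponent coefficient is 3 > 0 so e^(3x) → ∞.
Limit = ∞.

Final answer: ∞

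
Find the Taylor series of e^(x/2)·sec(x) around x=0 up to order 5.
147·x^5/1280 + 35·x^4/128 + 13·x^3/48 + 5·x^2/8 + x/2 + 1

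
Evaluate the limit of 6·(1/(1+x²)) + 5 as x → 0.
Direct substitution at x = 0 gives 11.

Final answer: 11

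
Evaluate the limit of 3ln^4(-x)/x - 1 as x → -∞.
The quotient is an ∞/∞ indeterminate form as x → -∞.
Compare growth rates of the dominant terms (exponentials ≫ polynomials ≫ logarithms), or apply L'Hôpital's rule; the quotient → 0.
Adding the constant: 0 - 1 = -1. Limit = -1.

Final answer: -1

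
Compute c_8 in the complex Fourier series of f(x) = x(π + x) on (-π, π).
Compute the real Fourier coefficients first: a_8 = 1/16, b_8 = -π/4.
Then c_8 = (a_8 − i·b_8)/2 = 1/32 + i·π/8.

Final answer: 1/32 + i·π/8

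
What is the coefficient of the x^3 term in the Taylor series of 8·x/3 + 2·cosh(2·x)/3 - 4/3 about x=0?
Expand to order 3: 8·x/3 + 2·cosh(2·x)/3 - 4/3 = 4·x^2/3 + 8·x/3 - 2/3 + O(x^4).
The coefficient of x^3 is 0.

Final answer: 0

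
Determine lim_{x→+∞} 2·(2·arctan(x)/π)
Evaluate the dominant behaviour as x → +∞; each term tends to a finite value or vanishes.
Limit = 2.

Final answer: 2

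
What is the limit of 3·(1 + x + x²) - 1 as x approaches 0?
Direct substitution at x = 0 gives 2.

Final answer: 2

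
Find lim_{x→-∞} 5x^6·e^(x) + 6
The product is a 0·∞ indeterminate form at x → -∞.
Rewrite the product as 5x^6 / e^(-x) (an ∞/∞ form) and apply L'Hôpital, or use the standard hierarchy e^(|x|) ≫ |x^6| as x → -∞.
The indeterminate product → 0, so the limit = 6.

Final answer: 6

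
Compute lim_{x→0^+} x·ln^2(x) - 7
The product is a 0·∞ indeterminate form at x → 0⁺.
Rewrite the product as ln^2(x) / x^(-1) and apply L'Hôpital, or use the standard hierarchy x^(-1) ≫ |ln x|^2 as x → 0⁺.
The indeterminate product → 0, so the limit = -7.

Final answer: -7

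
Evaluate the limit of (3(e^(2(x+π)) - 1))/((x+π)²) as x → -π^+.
Both numerator and denominator → 0 as x → -π^+; this is a 0/0 indeterminate form.
Expand each to leading order near x = -π: numerator ~ 6·(x + π), denominator ~ (x + π)^2.
The limit of the ratio is ∞.

Final answer: ∞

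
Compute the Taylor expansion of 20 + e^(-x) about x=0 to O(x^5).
x^4/24 - x^3/6 + x^2/2 - x + 21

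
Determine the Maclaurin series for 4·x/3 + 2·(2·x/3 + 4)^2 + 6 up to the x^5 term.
8·x^2/9 + 12·x + 38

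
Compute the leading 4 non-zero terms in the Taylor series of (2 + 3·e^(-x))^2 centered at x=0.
-14·x^3 + 24·x^2 - 30·x + 25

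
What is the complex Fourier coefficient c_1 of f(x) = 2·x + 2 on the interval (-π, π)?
Compute the real Fourier coefficients first: a_1 = 0, b_1 = 4.
Then c_1 = (a_1 − i·b_1)/2 = -2·i.

Final answer: -2·i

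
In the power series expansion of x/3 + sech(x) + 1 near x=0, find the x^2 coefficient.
Expand to order 2: x/3 + sech(x) + 1 = -x^2/2 + x/3 + 2 + O(x^3).
The coefficient of x^2 is -1/2.

Final answer: -1/2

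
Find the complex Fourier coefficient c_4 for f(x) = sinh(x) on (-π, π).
Compute the real Fourier coefficients first: a_4 = 0, b_4 = -8·sinh(π)/(17·π).
Then c_4 = (a_4 − i·b_4)/2 = 4·i·sinh(π)/(17·π).

Final answer: 4·i·sinh(π)/(17·π)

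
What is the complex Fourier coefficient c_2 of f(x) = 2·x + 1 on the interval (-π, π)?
Compute the real Fourier coefficients first: a_2 = 0, b_2 = -2.
Then c_2 = (a_2 − i·b_2)/2 = i.

Final answer: i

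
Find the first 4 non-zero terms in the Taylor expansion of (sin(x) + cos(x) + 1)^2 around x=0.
-5·x^3/3 - x^2 + 4·x + 4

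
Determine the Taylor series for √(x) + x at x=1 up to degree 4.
2 + 3·(x - 1)/2 - (x - 1)^2/8 + (x - 1)^3/16 - 5·(x - 1)^4/128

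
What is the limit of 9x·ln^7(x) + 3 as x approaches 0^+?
The product is a 0·∞ indeterminate form at x → 0⁺.
Rewrite the product as 9·ln^7(x) / x^(-1) and apply L'Hôpital, or use the standard hierarchy x^(-1) ≫ |ln x|^7 as x → 0⁺.
The indeterminate product → 0, so the limit = 3.

Final answer: 3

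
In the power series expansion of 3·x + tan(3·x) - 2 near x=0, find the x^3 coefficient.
Expand to order 3: 3·x + tan(3·x) - 2 = 9·x^3 + 6·x - 2 + O(x^4).
The coefficient of x^3 is 9.

Final answer: 9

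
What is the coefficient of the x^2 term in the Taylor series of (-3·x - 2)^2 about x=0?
Expand to order 2: (-3·x - 2)^2 = 9·x^2 + 12·x + 4 + O(x^3).
The coefficient of x^2 is 9.

Final answer: 9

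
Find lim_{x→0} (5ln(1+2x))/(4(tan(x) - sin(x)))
Both numerator and denominator → 0 as x → 0; this is a 0/0 indeterminate form.
Expand each to leading order near x = 0: numerator ~ 10·x, denominator ~ 2·x^3.
The limit of the ratio is ∞.

Final answer: ∞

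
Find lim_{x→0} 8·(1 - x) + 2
Direct substitution at x = 0 gives 10.

Final answer: 10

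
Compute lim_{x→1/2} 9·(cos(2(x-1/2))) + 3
Direct substitution at x = 1/2 gives 12.

Final answer: 12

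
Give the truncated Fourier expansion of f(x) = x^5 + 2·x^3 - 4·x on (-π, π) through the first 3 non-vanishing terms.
(-36·π^2 + 2·π^4 + 208)·sin(x) + (-π^4 - 1/2 + 3·π^2)·sin(2·x) + (-208/81 - 4·π^2/27 + 2·π^4/3)·sin(3·x)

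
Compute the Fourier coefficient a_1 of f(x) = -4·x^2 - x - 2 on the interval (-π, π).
a_1 = (1/π) ∫_{-π}^{π} f(x)·cos(1x) dx.
Evaluate the integral (use parity and integration by parts as needed): a_1 = 16.

Final answer: 16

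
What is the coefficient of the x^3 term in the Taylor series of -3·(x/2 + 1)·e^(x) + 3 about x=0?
Expand to order 3: -3·(x/2 + 1)·e^(x) + 3 = -5·x^3/4 - 3·x^2 - 9·x/2 + O(x^4).
The coefficient of x^3 is -5/4.

Final answer: -5/4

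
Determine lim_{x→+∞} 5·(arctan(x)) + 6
Evaluate the dominant behaviour as x → +∞; each term tends to a finite value or vanishes.
Limit = 6 + 5·π/2.

Final answer: 6 + 5·π/2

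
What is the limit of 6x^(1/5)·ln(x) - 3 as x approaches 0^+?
The product is a 0·∞ indeterminate form at x → 0⁺.
Rewrite the product as 6·ln(x) / x^(-1/5) and apply L'Hôpital, or use the standard hierarchy x^(-1/5) ≫ |ln x| as x → 0⁺.
The indeterminate product → 0, so the limit = -3.

Final answer: -3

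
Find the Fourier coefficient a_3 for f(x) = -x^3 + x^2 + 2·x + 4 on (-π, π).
a_3 = (1/π) ∫_{-π}^{π} f(x)·cos(3x) dx.
Evaluate the integral (use parity and integration by parts as needed): a_3 = -4/9.

Final answer: -4/9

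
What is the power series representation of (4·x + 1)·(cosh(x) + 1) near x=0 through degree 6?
x^6/720 + x^5/6 + x^4/24 + 2·x^3 + x^2/2 + 8·x + 2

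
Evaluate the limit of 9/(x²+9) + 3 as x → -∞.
Evaluate the dominant behaviour as x → -∞; each term tends to a finite value or vanishes.
Limit = 3.

Final answer: 3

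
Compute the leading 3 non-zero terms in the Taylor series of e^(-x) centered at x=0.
x^2/2 - x + 1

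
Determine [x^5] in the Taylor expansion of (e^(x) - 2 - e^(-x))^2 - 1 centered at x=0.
Expand to order 5: (e^(x) - 2 - e^(-x))^2 - 1 = -x^5/15 + 4·x^4/3 - 4·x^3/3 + 4·x^2 - 8·x + 3 + O(x^6).
The coefficient of x^5 is -1/15.

Final answer: -1/15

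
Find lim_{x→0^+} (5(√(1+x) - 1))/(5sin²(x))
Both numerator and denominator → 0 as x → 0^+; this is a 0/0 indeterminate form.
Expand each to leading order near x = 0: numerator ~ 5·x/2, denominator ~ 5·x^2.
The limit of the ratio is ∞.

Final answer: ∞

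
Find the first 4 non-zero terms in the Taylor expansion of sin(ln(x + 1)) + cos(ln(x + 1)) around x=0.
2·x^3/3 - x^2 + x + 1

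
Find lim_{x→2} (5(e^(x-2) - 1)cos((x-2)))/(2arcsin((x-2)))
Both numerator and denominator → 0 as x → 2; this is a 0/0 indeterminate form.
Expand each to leading order near x = 2: numerator ~ 5·(x - 2), denominator ~ 2·(x - 2).
The limit of the ratio is 5/2.

Final answer: 5/2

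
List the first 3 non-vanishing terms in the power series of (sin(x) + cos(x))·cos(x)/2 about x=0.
-x^2/2 + x/2 + 1/2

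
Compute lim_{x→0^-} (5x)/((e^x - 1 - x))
Both numerator and denominator → 0 as x → 0^-; this is a 0/0 indeterminate form.
Expand each to leading order near x = 0: numerator ~ 5·x, denominator ~ x^2/2.
The limit of the ratio is -∞.

Final answer: -∞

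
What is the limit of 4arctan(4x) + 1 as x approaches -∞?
Evaluate the dominant behaviour as x → -∞; each term tends to a finite value or vanishes.
Limit = 1 - 2·π.

Final answer: 1 - 2·π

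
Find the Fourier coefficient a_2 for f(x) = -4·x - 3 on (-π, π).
a_2 = (1/π) ∫_{-π}^{π} f(x)·cos(2x) dx.
Evaluate the integral (use parity and integration by parts as needed): a_2 = 0.

Final answer: 0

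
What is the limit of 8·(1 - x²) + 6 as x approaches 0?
Direct substitution at x = 0 gives 14.

Final answer: 14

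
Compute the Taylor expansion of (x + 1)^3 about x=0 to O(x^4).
x^3 + 3·x^2 + 3·x + 1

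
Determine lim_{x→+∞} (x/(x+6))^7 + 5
As x → +∞: x/(x+6) = 1/(1 + 6/x) → 1, and the 7th power of a limit-1 base also → 1; with the additive constant, 1 + 5 = 6.
Limit = 6.

Final answer: 6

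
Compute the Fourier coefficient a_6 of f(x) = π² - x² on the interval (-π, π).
a_6 = (1/π) ∫_{-π}^{π} f(x)·cos(6x) dx.
Evaluate the integral (use parity and integration by parts as needed): a_6 = -1/9.

Final answer: -1/9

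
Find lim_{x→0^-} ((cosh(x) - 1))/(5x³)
Both numerator and denominator → 0 as x → 0^-; this is a 0/0 indeterminate form.
Expand each to leading order near x = 0: numerator ~ x^2/2, denominator ~ 5·x^3.
The limit of the ratio is -∞.

Final answer: -∞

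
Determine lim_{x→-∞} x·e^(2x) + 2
The product is a 0·∞ indeterminate form at x → -∞.
Rewrite the product as x / e^(-2x) (an ∞/∞ form) and apply L'Hôpital, or use the standard hierarchy e^(2|x|) ≫ |x| as x → -∞.
The indeterminate product → 0, so the limit = 2.

Final answer: 2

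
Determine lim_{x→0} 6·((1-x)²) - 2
Direct substitution at x = 0 gives 4.

Final answer: 4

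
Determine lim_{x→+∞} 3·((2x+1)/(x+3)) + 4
Evaluate the dominant behaviour as x → +∞; each term tends to a finite value or vanishes.
Limit = 10.

Final answer: 10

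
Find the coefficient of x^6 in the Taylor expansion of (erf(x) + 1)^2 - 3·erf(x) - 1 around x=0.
Expand to order 6: (erf(x) + 1)^2 - 3·erf(x) - 1 = 56·x^6/(45·π) - x^5/(5·√(π)) - 8·x^4/(3·π) + 2·x^3/(3·√(π)) + 4·x^2/π - 2·x/√(π) + O(x^7).
The coefficient of x^6 is 56/(45·π).

Final answer: 56/(45·π)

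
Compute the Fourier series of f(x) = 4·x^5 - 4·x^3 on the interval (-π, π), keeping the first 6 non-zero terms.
(-168·π^2 + 8·π^4 + 1008)·sin(x) + (-4·π^4 - 36 + 24·π^2)·sin(2·x) + (-232·π^2/27 + 464/81 + 8·π^4/3)·sin(3·x) + (-2·π^4 - 27/16 + 9·π^2/2)·sin(4·x) + (-72·π^2/25 + 432/625 + 8·π^4/5)·sin(5·x) + (-4·π^4/3 - 28/81 + 56·π^2/27)·sin(6·x)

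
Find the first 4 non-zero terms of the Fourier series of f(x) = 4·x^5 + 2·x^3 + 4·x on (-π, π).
(-156·π^2 + 8·π^4 + 944)·sin(x) + (-4·π^4 - 31 + 18·π^2)·sin(2·x) + (-124·π^2/27 + 464/81 + 8·π^4/3)·sin(3·x) + (-2·π^4 - 41/16 + 3·π^2/2)·sin(4·x)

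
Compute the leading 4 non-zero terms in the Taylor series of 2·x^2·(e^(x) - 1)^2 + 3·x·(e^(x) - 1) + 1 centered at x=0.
5·x^4/2 + 3·x^3/2 + 3·x^2 + 1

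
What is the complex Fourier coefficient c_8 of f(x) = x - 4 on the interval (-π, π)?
Compute the real Fourier coefficients first: a_8 = 0, b_8 = -1/4.
Then c_8 = (a_8 − i·b_8)/2 = i/8.

Final answer: i/8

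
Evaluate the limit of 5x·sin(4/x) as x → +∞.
As x → +∞: let u = 4/x → 0⁺; then 5·x·sin(4/x) = 5·4·sin(u)/u → 5·4·1 = 20.
Limit = 20.

Final answer: 20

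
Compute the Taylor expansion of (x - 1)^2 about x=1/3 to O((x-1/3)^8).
4/9 - 4·(x - 1/3)/3 + (x - 1/3)^2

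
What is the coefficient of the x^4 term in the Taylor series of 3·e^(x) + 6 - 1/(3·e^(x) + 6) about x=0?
Expand to order 4: 3·e^(x) + 6 - 1/(3·e^(x) + 6) = 181·x^4/1458 + 121·x^3/243 + 122·x^2/81 + 82·x/27 + 80/9 + O(x^5).
The coefficient of x^4 is 181/1458.

Final answer: 181/1458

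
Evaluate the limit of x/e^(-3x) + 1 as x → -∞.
The quotient is an ∞/∞ indeterminate form as x → -∞.
Compare growth rates of the dominant terms (exponentials ≫ polynomials ≫ logarithms), or apply L'Hôpital's rule; the quotient → 0.
Adding the constant: 0 + 1 = 1. Limit = 1.

Final answer: 1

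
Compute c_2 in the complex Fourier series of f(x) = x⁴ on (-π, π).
Compute the real Fourier coefficients first: a_2 = -3 + 2·π^2, b_2 = 0.
Then c_2 = (a_2 − i·b_2)/2 = -3/2 + π^2.

Final answer: -3/2 + π^2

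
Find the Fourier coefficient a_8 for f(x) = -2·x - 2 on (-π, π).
a_8 = (1/π) ∫_{-π}^{π} f(x)·cos(8x) dx.
Evaluate the integral (use parity and integration by parts as needed): a_8 = 0.

Final answer: 0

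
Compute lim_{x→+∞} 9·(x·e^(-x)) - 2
Evaluate the dominant behaviour as x → +∞; each term tends to a finite value or vanishes.
Limit = -2.

Final answer: -2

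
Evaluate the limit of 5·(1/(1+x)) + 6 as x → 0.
Direct substitution at x = 0 gives 11.

Final answer: 11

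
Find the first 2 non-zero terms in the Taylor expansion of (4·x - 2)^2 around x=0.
4 - 16·x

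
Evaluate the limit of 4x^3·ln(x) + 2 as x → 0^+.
The product is a 0·∞ indeterminate form at x → 0⁺.
Rewrite the product as 4·ln(x) / x^(-3) and apply L'Hôpital, or use the standard hierarchy x^(-3) ≫ |ln x| as x → 0⁺.
The indeterminate product → 0, so the limit = 2.

Final answer: 2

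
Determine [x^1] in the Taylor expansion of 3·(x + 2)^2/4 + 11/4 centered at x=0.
Expand to order 1: 3·(x + 2)^2/4 + 11/4 = 3·x + 23/4 + O(x^2).
The coefficient of x^1 is 3.

Final answer: 3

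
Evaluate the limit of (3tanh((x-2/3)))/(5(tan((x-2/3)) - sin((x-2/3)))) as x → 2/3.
Both numerator and denominator → 0 as x → 2/3; this is a 0/0 indeterminate form.
Expand each to leading order near x = 2/3: numerator ~ 3·(x - 2/3), denominator ~ 5·(x - 2/3)^3/2.
The limit of the ratio is ∞.

Final answer: ∞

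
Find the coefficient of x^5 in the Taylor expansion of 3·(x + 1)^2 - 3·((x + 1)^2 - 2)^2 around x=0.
Expand to order 5: 3·(x + 1)^2 - 3·((x + 1)^2 - 2)^2 = -3·x^4 - 12·x^3 - 3·x^2 + 18·x + O(x^6).
The coefficient of x^5 is 0.

Final answer: 0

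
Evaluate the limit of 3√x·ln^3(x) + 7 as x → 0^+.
The product is a 0·∞ indeterminate form at x → 0⁺.
Rewrite the product as 3·ln^3(x) / x^(-1/2) and apply L'Hôpital, or use the standard hierarchy x^(-1/2) ≫ |ln x|^3 as x → 0⁺.
The indeterminate product → 0, so the limit = 7.

Final answer: 7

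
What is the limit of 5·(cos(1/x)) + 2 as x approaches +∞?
Evaluate the dominant behaviour as x → +∞; each term tends to a finite value or vanishes.
Limit = 7.

Final answer: 7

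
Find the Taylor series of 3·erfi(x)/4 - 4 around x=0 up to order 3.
x^3/(2·√(π)) + 3·x/(2·√(π)) - 4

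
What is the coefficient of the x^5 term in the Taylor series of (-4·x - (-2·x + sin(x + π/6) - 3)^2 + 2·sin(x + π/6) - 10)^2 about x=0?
-61/24 + 61·√(3)/60 + 3721·(-4/183 + 4·√(3)/183)·(56/61 - 14·√(3)/61)/8 + 3721·(26/61 - 8·√(3)/61)·(4·√(3)/183 + 4/61)/8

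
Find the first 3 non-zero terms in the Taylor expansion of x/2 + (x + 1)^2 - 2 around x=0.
x^2 + 5·x/2 - 1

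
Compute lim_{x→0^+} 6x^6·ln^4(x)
This is a 0·∞ indeterminate form at x → 0⁺.
Rewrite the product as 6·ln^4(x) / x^(-6) and apply L'Hôpital, or use the standard hierarchy x^(-6) ≫ |ln x|^4 as x → 0⁺.
The indeterminate product → 0, so the limit = 0.

Final answer: 0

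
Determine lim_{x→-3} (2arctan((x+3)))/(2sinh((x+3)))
Both numerator and denominator → 0 as x → -3; this is a 0/0 indeterminate form.
Expand each to leading order near x = -3: numerator ~ 2·(x + 3), denominator ~ 2·(x + 3).
The limit of the ratio is 1.

Final answer: 1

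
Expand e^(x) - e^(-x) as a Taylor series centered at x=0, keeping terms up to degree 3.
x^3/3 + 2·x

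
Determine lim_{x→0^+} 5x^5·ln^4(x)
This is a 0·∞ indeterminate form at x → 0⁺.
Rewrite the product as 5·ln^4(x) / x^(-5) and apply L'Hôpital, or use the standard hierarchy x^(-5) ≫ |ln x|^4 as x → 0⁺.
The indeterminate product → 0, so the limit = 0.

Final answer: 0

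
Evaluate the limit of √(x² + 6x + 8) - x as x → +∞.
As x → +∞: multiply by the conjugate to get (6x+8)/(√(x²+6x+8)+x); the denominator ~ 2x, so the limit is 6/2 = 3.
Limit = 3.

Final answer: 3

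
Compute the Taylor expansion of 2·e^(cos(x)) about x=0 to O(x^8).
-31·e·x^6/360 + e·x^4/3 - e·x^2 + 2·e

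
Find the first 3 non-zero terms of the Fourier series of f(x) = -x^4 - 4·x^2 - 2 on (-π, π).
(-32 + 8·π^2)·cos(x) + (-2·π^2 - 1)·cos(2·x) - π^4/5 - 4·π^2/3 - 2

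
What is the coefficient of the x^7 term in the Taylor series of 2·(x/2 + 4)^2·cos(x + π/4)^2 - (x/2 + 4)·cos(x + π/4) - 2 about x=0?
Expand to order 7: 2·(x/2 + 4)^2·cos(x + π/4)^2 - (x/2 + 4)·cos(x + π/4) - 2 = x^7·(107/315 - √(2)/20160) + x^6·(-16/15 + 7·√(2)/1440) + x^5·(-59/15 + √(2)/160) + x^4·(16/3 - √(2)/8) + x^3·(125/6 - 5·√(2)/24) + x^2·(-31/4 + 5·√(2)/4) + x·(-28 + 7·√(2)/4) - 2·√(2) + 14 + O(x^8).
The coefficient of x^7 is 107/315 - √(2)/20160.

Final answer: 107/315 - √(2)/20160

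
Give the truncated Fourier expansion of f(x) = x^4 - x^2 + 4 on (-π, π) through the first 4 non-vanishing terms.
(52 - 8·π^2)·cos(x) + (-4 + 2·π^2)·cos(2·x) + (28/27 - 8·π^2/9)·cos(3·x) - π^2/3 + 4 + π^4/5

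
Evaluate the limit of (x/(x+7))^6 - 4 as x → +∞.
As x → +∞: x/(x+7) = 1/(1 + 7/x) → 1, and the 6th power of a limit-1 base also → 1; with the additive constant, 1 - 4 = -3.
Limit = -3.

Final answer: -3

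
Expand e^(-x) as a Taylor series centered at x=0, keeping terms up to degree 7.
-x^7/5040 + x^6/720 - x^5/120 + x^4/24 - x^3/6 + x^2/2 - x + 1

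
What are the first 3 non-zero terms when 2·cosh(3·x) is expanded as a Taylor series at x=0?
27·x^4/4 + 9·x^2 + 2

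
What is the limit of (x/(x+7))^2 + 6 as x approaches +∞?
As x → +∞: x/(x+7) = 1/(1 + 7/x) → 1, and the 2nd power of a limit-1 base also → 1; with the additive constant, 1 + 6 = 7.
Limit = 7.

Final answer: 7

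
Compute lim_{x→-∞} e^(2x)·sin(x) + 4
Evaluate the dominant behaviour as x → -∞; each term tends to a finite value or vanishes.
Limit = 4.

Final answer: 4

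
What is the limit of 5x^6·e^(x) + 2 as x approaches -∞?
The product is a 0·∞ indeterminate form at x → -∞.
Rewrite the product as 5x^6 / e^(-x) (an ∞/∞ form) and apply L'Hôpital, or use the standard hierarchy e^(|x|) ≫ |x^6| as x → -∞.
The indeterminate product → 0, so the limit = 2.

Final answer: 2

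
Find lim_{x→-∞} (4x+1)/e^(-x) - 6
The quotient is an ∞/∞ indeterminate form as x → -∞.
Compare growth rates of the dominant terms (exponentials ≫ polynomials ≫ logarithms), or apply L'Hôpital's rule; the quotient → 0.
Adding the constant: 0 - 6 = -6. Limit = -6.

Final answer: -6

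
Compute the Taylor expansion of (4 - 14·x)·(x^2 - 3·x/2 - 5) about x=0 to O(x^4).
-14·x^3 + 25·x^2 + 64·x - 20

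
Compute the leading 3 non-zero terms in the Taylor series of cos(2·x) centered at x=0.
2·x^4/3 - 2·x^2 + 1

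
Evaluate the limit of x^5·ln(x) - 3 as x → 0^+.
The product is a 0·∞ indeterminate form at x → 0⁺.
Rewrite the product as ln(x) / x^(-5) and apply L'Hôpital, or use the standard hierarchy x^(-5) ≫ |ln x| as x → 0⁺.
The indeterminate product → 0, so the limit = -3.

Final answer: -3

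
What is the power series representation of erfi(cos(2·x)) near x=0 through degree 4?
28·e·x^4/(3·√(π)) - 4·e·x^2/√(π) + erfi(1)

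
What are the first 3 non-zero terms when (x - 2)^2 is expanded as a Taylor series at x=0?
x^2 - 4·x + 4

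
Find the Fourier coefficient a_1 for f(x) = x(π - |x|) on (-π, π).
a_1 = (1/π) ∫_{-π}^{π} f(x)·cos(1x) dx.
Evaluate the integral (use parity and integration by parts as needed): a_1 = 0.

Final answer: 0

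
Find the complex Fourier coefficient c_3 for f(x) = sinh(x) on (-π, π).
Compute the real Fourier coefficients first: a_3 = 0, b_3 = 3·sinh(π)/(5·π).
Then c_3 = (a_3 − i·b_3)/2 = -3·i·sinh(π)/(10·π).

Final answer: -3·i·sinh(π)/(10·π)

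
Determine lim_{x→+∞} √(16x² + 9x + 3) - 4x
As x → +∞: multiply by the conjugate to get (9x+3)/(√(16x²+9x+3)+4x); the denominator ~ 8x, so the limit is 9/8.
Limit = 9/8.

Final answer: 9/8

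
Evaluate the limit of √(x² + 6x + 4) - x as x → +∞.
As x → +∞: multiply by the conjugate to get (6x+4)/(√(x²+6x+4)+x); the denominator ~ 2x, so the limit is 6/2 = 3.
Limit = 3.

Final answer: 3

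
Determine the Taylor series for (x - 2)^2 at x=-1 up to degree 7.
9 - 6·(x + 1) + (x + 1)^2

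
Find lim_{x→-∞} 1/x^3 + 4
Evaluate the dominant behaviour as x → -∞; each term tends to a finite value or vanishes.
Limit = 4.

Final answer: 4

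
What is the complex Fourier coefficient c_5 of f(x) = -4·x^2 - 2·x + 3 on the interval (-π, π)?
Compute the real Fourier coefficients first: a_5 = 16/25, b_5 = -4/5.
Then c_5 = (a_5 − i·b_5)/2 = 8/25 + 2·i/5.

Final answer: 8/25 + 2·i/5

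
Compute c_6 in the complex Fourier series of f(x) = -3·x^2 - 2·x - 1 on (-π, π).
Compute the real Fourier coefficients first: a_6 = -1/3, b_6 = 2/3.
Then c_6 = (a_6 − i·b_6)/2 = -1/6 - i/3.

Final answer: -1/6 - i/3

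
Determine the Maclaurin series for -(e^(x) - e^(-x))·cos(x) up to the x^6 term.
x^5/15 + 2·x^3/3 - 2·x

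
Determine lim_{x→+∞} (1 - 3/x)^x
As x → +∞: this is the defining limit (1 - 3/x)^x → e^(-3).
Limit = e^(-3).

Final answer: e^(-3)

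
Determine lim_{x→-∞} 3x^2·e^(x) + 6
The product is a 0·∞ indeterminate form at x → -∞.
Rewrite the product as 3x^2 / e^(-x) (an ∞/∞ form) and apply L'Hôpital, or use the standard hierarchy e^(|x|) ≫ |x^2| as x → -∞.
The indeterminate product → 0, so the limit = 6.

Final answer: 6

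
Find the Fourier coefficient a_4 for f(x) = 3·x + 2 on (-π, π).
a_4 = (1/π) ∫_{-π}^{π} f(x)·cos(4x) dx.
Evaluate the integral (use parity and integration by parts as needed): a_4 = 0.

Final answer: 0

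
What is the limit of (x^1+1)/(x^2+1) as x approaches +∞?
This is an ∞/∞ indeterminate form as x → +∞.
Divide numerator and denominator by x^2 and let the lower-order terms vanish; the numerator's degree 1 is below the denominator's degree 2, so the quotient → 0.
Limit = 0.

Final answer: 0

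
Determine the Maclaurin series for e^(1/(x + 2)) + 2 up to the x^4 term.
361·x^4·e^(1/2)/6144 - 37·x^3·e^(1/2)/384 + 5·x^2·e^(1/2)/32 - x·e^(1/2)/4 + e^(1/2) + 2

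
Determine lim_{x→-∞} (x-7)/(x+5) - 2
Evaluate the dominant behaviour as x → -∞; each term tends to a finite value or vanishes.
Limit = -1.

Final answer: -1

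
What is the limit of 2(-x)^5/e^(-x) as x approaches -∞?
This is an ∞/∞ indeterminate form as x → -∞.
Compare growth rates of the dominant terms (exponentials ≫ polynomials ≫ logarithms), or apply L'Hôpital's rule; the quotient → 0.
Limit = 0.

Final answer: 0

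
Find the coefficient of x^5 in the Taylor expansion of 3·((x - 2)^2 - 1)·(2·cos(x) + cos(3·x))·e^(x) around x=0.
Expand to order 5: 3·((x - 2)^2 - 1)·(2·cos(x) + cos(3·x))·e^(x) = -19·x^5/10 + 111·x^4/2 + 12·x^3 - 63·x^2 - 9·x + 27 + O(x^6).
The coefficient of x^5 is -19/10.

Final answer: -19/10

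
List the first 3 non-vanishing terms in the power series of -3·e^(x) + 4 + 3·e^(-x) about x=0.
-x^3 - 6·x + 4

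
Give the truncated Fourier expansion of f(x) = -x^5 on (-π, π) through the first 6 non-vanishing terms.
(-240 - 2·π^4 + 40·π^2)·sin(x) + (-5·π^2 + 15/2 + π^4)·sin(2·x) + (-2·π^4/3 - 80/81 + 40·π^2/27)·sin(3·x) + (-5·π^2/8 + 15/64 + π^4/2)·sin(4·x) + (-2·π^4/5 - 48/625 + 8·π^2/25)·sin(5·x) + (-5·π^2/27 + 5/162 + π^4/3)·sin(6·x)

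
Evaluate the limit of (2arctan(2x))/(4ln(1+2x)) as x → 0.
Both numerator and denominator → 0 as x → 0; this is a 0/0 indeterminate form.
Expand each to leading order near x = 0: numerator ~ 4·x, denominator ~ 8·x.
The limit of the ratio is 1/2.

Final answer: 1/2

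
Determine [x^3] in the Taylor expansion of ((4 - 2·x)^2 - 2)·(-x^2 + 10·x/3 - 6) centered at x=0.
Expand to order 3: ((4 - 2·x)^2 - 2)·(-x^2 + 10·x/3 - 6) = 88·x^3/3 - 274·x^2/3 + 428·x/3 - 84 + O(x^4).
The coefficient of x^3 is 88/3.

Final answer: 88/3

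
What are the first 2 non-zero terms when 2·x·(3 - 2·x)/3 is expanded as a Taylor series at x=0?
-4·x^2/3 + 2·x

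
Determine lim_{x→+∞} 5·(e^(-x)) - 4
Evaluate the dominant behaviour as x → +∞; each term tends to a finite value or vanishes.
Limit = -4.

Final answer: -4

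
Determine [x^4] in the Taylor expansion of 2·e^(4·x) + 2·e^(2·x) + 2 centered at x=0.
Expand to order 4: 2·e^(4·x) + 2·e^(2·x) + 2 = 68·x^4/3 + 24·x^3 + 20·x^2 + 12·x + 6 + O(x^5).
The coefficient of x^4 is 68/3.

Final answer: 68/3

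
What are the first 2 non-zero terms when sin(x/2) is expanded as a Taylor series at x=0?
-x^3/48 + x/2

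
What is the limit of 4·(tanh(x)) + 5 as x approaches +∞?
Evaluate the dominant behaviour as x → +∞; each term tends to a finite value or vanishes.
Limit = 9.

Final answer: 9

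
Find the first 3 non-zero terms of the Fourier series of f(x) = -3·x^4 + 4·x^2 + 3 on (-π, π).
(-160 + 24·π^2)·cos(x) + (13 - 6·π^2)·cos(2·x) - 3·π^4/5 + 3 + 4·π^2/3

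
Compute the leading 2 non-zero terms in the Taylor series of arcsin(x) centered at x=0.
x^3/6 + x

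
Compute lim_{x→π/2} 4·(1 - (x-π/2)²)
Direct substitution at x = π/2 gives 4.

Final answer: 4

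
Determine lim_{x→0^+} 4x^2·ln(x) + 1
The product is a 0·∞ indeterminate form at x → 0⁺.
Rewrite the product as 4·ln(x) / x^(-2) and apply L'Hôpital, or use the standard hierarchy x^(-2) ≫ |ln x| as x → 0⁺.
The indeterminate product → 0, so the limit = 1.

Final answer: 1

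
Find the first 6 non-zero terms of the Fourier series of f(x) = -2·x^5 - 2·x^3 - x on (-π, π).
(-458 - 4·π^4 + 76·π^2)·sin(x) + (-8·π^2 + 13 + 2·π^4)·sin(2·x) + (-4·π^4/3 - 142/81 + 44·π^2/27)·sin(3·x) + (-π^2/4 + 19/32 + π^4)·sin(4·x) + (-4·π^4/5 - 4·π^2/25 - 226/625)·sin(5·x) + (23/81 + 8·π^2/27 + 2·π^4/3)·sin(6·x)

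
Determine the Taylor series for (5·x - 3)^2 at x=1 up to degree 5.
4 + 20·(x - 1) + 25·(x - 1)^2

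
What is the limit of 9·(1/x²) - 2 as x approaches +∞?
Evaluate the dominant behaviour as x → +∞; each term tends to a finite value or vanishes.
Limit = -2.

Final answer: -2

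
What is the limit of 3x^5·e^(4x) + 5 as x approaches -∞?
The product is a 0·∞ indeterminate form at x → -∞.
Rewrite the product as 3x^5 / e^(-4x) (an ∞/∞ form) and apply L'Hôpital, or use the standard hierarchy e^(4|x|) ≫ |x^5| as x → -∞.
The indeterminate product → 0, so the limit = 5.

Final answer: 5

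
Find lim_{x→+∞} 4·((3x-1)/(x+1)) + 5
Evaluate the dominant behaviour as x → +∞; each term tends to a finite value or vanishes.
Limit = 17.

Final answer: 17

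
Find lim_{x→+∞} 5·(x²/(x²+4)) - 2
Evaluate the dominant behaviour as x → +∞; each term tends to a finite value or vanishes.
Limit = 3.

Final answer: 3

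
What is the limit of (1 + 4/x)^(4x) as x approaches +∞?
As x → +∞: write (1 + 4/x)^(4x) = ((1 + 4/x)^x)^4 → (e^4)^4 = e^16.
Limit = e^(16).

Final answer: e^(16)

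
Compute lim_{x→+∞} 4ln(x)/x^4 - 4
The quotient is an ∞/∞ indeterminate form as x → +∞.
The polynomial denominator x^4 dominates the logarithmic numerator (any positive power of x ≫ ln(x) as x → ∞), so the quotient → 0.
Adding the constant: 0 - 4 = -4. Limit = -4.

Final answer: -4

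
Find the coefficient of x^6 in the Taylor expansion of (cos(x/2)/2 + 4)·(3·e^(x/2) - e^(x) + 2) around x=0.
Expand to order 6: (cos(x/2)/2 + 4)·(3·e^(x/2) - e^(x) + 2) = -373·x^6/92160 - 103·x^5/3840 - 107·x^4/768 - x^3/2 - 13·x^2/16 + 9·x/4 + 18 + O(x^7).
The coefficient of x^6 is -373/92160.

Final answer: -373/92160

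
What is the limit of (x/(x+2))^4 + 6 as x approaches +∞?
As x → +∞: x/(x+2) = 1/(1 + 2/x) → 1, and the 4th power of a limit-1 base also → 1; with the additive constant, 1 + 6 = 7.
Limit = 7.

Final answer: 7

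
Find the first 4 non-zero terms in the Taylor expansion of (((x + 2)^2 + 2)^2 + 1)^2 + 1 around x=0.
3280·x^3 + 4376·x^2 + 3552·x + 1370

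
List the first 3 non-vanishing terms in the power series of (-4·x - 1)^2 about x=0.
16·x^2 + 8·x + 1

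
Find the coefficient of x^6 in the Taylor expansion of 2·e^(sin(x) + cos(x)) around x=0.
71·e/360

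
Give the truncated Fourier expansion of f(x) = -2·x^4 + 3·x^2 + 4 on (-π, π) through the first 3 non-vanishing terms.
(-108 + 16·π^2)·cos(x) + (9 - 4·π^2)·cos(2·x) - 2·π^4/5 + 4 + π^2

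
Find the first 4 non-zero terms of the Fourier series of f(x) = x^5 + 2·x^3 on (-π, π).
(-36·π^2 + 2·π^4 + 216)·sin(x) + (-π^4 - 9/2 + 3·π^2)·sin(2·x) + (-4·π^2/27 + 8/81 + 2·π^4/3)·sin(3·x) + (-π^4/2 - 3·π^2/8 + 9/64)·sin(4·x)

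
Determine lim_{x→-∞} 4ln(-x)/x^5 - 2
The quotient is an ∞/∞ indeterminate form as x → -∞.
Compare growth rates of the dominant terms (exponentials ≫ polynomials ≫ logarithms), or apply L'Hôpital's rule; the quotient → 0.
Adding the constant: 0 - 2 = -2. Limit = -2.

Final answer: -2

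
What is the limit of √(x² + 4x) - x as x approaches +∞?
This is an ∞ − ∞ indeterminate form.
Multiply and divide by the conjugate √(x²+4x) + x; the x² terms cancel, leaving (4x)/(√(x²+4x)+x) → 4/2 = 2.
Limit = 2.

Final answer: 2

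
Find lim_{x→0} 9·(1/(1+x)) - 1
Direct substitution at x = 0 gives 8.

Final answer: 8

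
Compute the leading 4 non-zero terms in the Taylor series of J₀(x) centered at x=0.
-x^6/2304 + x^4/64 - x^2/4 + 1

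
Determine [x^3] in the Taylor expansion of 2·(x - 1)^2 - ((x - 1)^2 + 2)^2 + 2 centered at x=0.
Expand to order 3: 2·(x - 1)^2 - ((x - 1)^2 + 2)^2 + 2 = 4·x^3 - 8·x^2 + 8·x - 5 + O(x^4).
The coefficient of x^3 is 4.

Final answer: 4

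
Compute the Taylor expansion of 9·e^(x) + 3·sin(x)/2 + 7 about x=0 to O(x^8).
x^7/672 + x^6/80 + 7·x^5/80 + 3·x^4/8 + 5·x^3/4 + 9·x^2/2 + 21·x/2 + 16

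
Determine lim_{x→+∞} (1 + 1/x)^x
As x → +∞: this is the defining limit (1 + 1/x)^x → e^1.
Limit = e.

Final answer: e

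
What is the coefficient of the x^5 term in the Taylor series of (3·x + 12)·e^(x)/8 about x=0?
Expand to order 5: (3·x + 12)·e^(x)/8 = 9·x^5/320 + x^4/8 + 7·x^3/16 + 9·x^2/8 + 15·x/8 + 3/2 + O(x^6).
The coefficient of x^5 is 9/320.

Final answer: 9/320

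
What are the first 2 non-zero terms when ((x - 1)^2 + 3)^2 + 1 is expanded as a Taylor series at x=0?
17 - 16·x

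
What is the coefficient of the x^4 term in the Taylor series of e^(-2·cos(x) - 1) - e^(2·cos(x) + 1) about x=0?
Expand to order 4: e^(-2·cos(x) - 1) - e^(2·cos(x) + 1) = x^4·(-7·e^(3)/12 + 5·e^(-3)/12) + x^2·(e^(-3) + e^(3)) - e^(3) + e^(-3) + O(x^5).
The coefficient of x^4 is -7·e^(3)/12 + 5·e^(-3)/12.

Final answer: -7·e^(3)/12 + 5·e^(-3)/12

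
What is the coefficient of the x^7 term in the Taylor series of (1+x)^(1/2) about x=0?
Expand to order 7: (1+x)^(1/2) = 33·x^7/2048 - 21·x^6/1024 + 7·x^5/256 - 5·x^4/128 + x^3/16 - x^2/8 + x/2 + 1 + O(x^8).
The coefficient of x^7 is 33/2048.

Final answer: 33/2048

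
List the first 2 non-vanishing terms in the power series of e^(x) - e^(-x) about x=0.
x^3/3 + 2·x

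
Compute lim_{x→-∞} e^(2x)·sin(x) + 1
Evaluate the dominant behaviour as x → -∞; each term tends to a finite value or vanishes.
Limit = 1.

Final answer: 1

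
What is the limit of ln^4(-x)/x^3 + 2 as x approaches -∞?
The quotient is an ∞/∞ indeterminate form as x → -∞.
Compare growth rates of the dominant terms (exponentials ≫ polynomials ≫ logarithms), or apply L'Hôpital's rule; the quotient → 0.
Adding the constant: 0 + 2 = 2. Limit = 2.

Final answer: 2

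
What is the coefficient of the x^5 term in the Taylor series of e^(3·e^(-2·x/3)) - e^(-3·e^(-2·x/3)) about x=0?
-2488·e^(3)/1215 + 32·e^(-3)/1215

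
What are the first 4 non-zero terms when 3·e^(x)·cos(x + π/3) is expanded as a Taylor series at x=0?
x^3·(-√(3)/2 - 1/2) - 3·√(3)·x^2/2 + x·(3/2 - 3·√(3)/2) + 3/2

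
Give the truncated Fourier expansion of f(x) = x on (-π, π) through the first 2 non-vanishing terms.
2·sin(x) - sin(2·x)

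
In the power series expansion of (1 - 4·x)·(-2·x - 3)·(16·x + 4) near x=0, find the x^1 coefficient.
Expand to order 1: (1 - 4·x)·(-2·x - 3)·(16·x + 4) = -8·x - 12 + O(x^2).
The coefficient of x^1 is -8.

Final answer: -8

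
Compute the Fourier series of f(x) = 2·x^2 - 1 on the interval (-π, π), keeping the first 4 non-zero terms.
-8·cos(x) + 2·cos(2·x) - 8·cos(3·x)/9 - 1 + 2·π^2/3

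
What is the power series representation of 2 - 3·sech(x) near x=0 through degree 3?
3·x^2/2 - 1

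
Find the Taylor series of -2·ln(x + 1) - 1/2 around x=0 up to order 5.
-2·x^5/5 + x^4/2 - 2·x^3/3 + x^2 - 2·x - 1/2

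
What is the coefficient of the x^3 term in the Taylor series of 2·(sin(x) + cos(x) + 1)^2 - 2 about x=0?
Expand to order 3: 2·(sin(x) + cos(x) + 1)^2 - 2 = -10·x^3/3 - 2·x^2 + 8·x + 6 + O(x^4).
The coefficient of x^3 is -10/3.

Final answer: -10/3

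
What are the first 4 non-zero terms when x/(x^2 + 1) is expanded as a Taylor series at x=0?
-x^7 + x^5 - x^3 + x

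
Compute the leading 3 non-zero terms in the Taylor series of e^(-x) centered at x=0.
x^2/2 - x + 1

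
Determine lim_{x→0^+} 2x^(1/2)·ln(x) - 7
The product is a 0·∞ indeterminate form at x → 0⁺.
Rewrite the product as 2·ln(x) / x^(-1/2) and apply L'Hôpital, or use the standard hierarchy x^(-1/2) ≫ |ln x| as x → 0⁺.
The indeterminate product → 0, so the limit = -7.

Final answer: -7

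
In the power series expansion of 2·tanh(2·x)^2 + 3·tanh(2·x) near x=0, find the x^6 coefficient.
Expand to order 6: 2·tanh(2·x)^2 + 3·tanh(2·x) = 2176·x^6/45 + 64·x^5/5 - 64·x^4/3 - 8·x^3 + 8·x^2 + 6·x + O(x^7).
The coefficient of x^6 is 2176/45.

Final answer: 2176/45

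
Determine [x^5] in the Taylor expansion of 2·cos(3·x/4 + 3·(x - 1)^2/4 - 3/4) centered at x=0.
Expand to order 5: 2·cos(3·x/4 + 3·(x - 1)^2/4 - 3/4) = -27·x^5/256 - 549·x^4/1024 + 9·x^3/8 - 9·x^2/16 + 2 + O(x^6).
The coefficient of x^5 is -27/256.

Final answer: -27/256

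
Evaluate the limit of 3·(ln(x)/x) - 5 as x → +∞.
Evaluate the dominant behaviour as x → +∞; each term tends to a finite value or vanishes.
Limit = -5.

Final answer: -5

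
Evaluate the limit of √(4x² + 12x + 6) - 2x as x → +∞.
As x → +∞: multiply by the conjugate to get (12x+6)/(√(4x²+12x+6)+2x); the denominator ~ 4x, so the limit is 12/4 = 3.
Limit = 3.

Final answer: 3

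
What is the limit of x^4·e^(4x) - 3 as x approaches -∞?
The product is a 0·∞ indeterminate form at x → -∞.
Rewrite the product as x^4 / e^(-4x) (an ∞/∞ form) and apply L'Hôpital, or use the standard hierarchy e^(4|x|) ≫ |x^4| as x → -∞.
The indeterminate product → 0, so the limit = -3.

Final answer: -3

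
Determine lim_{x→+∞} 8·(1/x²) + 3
Evaluate the dominant behaviour as x → +∞; each term tends to a finite value or vanishes.
Limit = 3.

Final answer: 3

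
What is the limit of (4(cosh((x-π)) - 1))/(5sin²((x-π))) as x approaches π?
Both numerator and denominator → 0 as x → π; this is a 0/0 indeterminate form.
Expand each to leading order near x = π: numerator ~ 2·(x - π)^2, denominator ~ 5·(x - π)^2.
The limit of the ratio is 2/5.

Final answer: 2/5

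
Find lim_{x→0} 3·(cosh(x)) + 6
Direct substitution at x = 0 gives 9.

Final answer: 9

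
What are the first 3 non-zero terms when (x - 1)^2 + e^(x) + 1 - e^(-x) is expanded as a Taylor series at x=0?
x^3/3 + x^2 + 2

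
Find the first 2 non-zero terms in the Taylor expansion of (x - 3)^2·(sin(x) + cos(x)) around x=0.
3·x + 9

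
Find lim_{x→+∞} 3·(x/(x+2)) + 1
Evaluate the dominant behaviour as x → +∞; each term tends to a finite value or vanishes.
Limit = 4.

Final answer: 4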